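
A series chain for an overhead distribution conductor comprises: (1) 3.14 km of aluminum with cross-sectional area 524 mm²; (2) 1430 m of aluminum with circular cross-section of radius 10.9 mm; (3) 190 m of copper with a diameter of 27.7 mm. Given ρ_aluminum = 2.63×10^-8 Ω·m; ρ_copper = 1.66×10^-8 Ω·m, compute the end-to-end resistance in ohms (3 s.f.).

0.264 Ω

Seg 1: A = 524 mm² = 5.240e-04 m²
R_1 = (2.63×10^-8)(3140)/(5.240e-04) = 0.1576 Ω
Seg 2: A = πr² = π(1.0900e-02 m)² = 3.733e-04 m²
R_2 = (2.63×10^-8)(1430)/(3.733e-04) = 0.1008 Ω
Seg 3: A = π(d/2)² = π(1.3850e-02 m)² = 6.026e-04 m²
R_3 = (1.66×10^-8)(190)/(6.026e-04) = 0.005234 Ω
R_total = R_1 + R_2 + R_3 = 0.264 Ω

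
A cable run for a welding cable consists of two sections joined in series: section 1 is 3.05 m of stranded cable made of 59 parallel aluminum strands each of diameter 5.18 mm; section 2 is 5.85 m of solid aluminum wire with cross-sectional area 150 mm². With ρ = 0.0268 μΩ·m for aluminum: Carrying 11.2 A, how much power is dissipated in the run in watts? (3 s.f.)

0.139 W

ρ = 0.0268 μΩ·m = 2.68×10^-8 Ω·m
Section 1: A_strand = π(2.5900e-03)² = 2.107e-05 m²; R₁ = ρL/(N·A_s) = (2.68×10^-8)(3.05)/(59×2.107e-05) = 6.574×10^-5 Ω
Section 2: A = 150 mm² = 1.500e-04 m²
R₂ = (2.68×10^-8)(5.85)/(1.500e-04) = 0.001045 Ω
R = R₁ + R₂ = 0.001111 Ω
P = I²R = (11.2)² × 0.001111 = 0.139 W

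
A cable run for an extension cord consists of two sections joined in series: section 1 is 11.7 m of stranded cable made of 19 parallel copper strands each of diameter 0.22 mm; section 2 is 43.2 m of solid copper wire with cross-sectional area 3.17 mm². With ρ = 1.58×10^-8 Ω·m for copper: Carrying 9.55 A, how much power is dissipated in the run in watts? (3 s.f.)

43.0 W

Section 1: A_strand = π(1.1000e-04)² = 3.801e-08 m²; R₁ = ρL/(N·A_s) = (1.58×10^-8)(11.7)/(19×3.801e-08) = 0.2559 Ω
Section 2: A = 3.17 mm² = 3.170e-06 m²
R₂ = (1.58×10^-8)(43.2)/(3.170e-06) = 0.2153 Ω
R = R₁ + R₂ = 0.4713 Ω
P = I²R = (9.55)² × 0.4713 = 43.0 W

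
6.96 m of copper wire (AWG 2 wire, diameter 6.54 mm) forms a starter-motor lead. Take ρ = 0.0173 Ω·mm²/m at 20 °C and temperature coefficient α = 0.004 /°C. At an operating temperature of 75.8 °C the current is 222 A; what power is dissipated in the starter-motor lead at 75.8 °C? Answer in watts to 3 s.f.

216 W

ρ = 0.0173 Ω·mm²/m = 1.73×10^-8 Ω·m
A = π(6.54/2 mm)² = π(3.2700e-03 m)² = 3.359e-05 m²
R₍20₎ = ρL/A = (1.73×10^-8)(6.96)/(3.359e-05) = 0.003584 Ω
R₍75.8₎ = R₍20₎(1 + αΔT) = 0.003584 × (1 + 0.004×55.8) = 0.004384 Ω
P = I²R = (222)² × 0.004384 = 216 W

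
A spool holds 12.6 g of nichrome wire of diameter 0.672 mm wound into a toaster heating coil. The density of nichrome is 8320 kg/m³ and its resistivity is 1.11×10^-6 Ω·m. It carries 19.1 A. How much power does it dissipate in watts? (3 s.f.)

A = π(d/2)² = π(3.3600e-04 m)² = 3.5467e-07 m²
L = m/(density·A) = 0.0126/(8320×3.5467e-07) = 4.27 m
R = ρL/A = (1.11×10^-6)(4.27)/(3.5467e-07) = 13.36 Ω
P = I²R = (19.1)² × 13.36 = 4880 W

4880 W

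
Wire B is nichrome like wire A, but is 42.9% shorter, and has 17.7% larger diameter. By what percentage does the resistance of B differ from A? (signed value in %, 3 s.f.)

R ∝ L/d², so R_B/R_A = (1 − 42.9/100) × (1 + 17.7/100)⁻²
= 0.571 × 0.7218 = 0.4122
(R_B − R_A)/R_A = 0.4122 − 1 = -58.8%

-58.8%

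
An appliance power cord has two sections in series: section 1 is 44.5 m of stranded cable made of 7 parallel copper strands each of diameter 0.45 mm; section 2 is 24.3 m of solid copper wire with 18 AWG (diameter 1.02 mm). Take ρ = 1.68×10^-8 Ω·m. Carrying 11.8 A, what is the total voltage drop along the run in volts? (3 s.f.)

13.8 V

Section 1: A_strand = π(2.2500e-04)² = 1.590e-07 m²; R₁ = ρL/(N·A_s) = (1.68×10^-8)(44.5)/(7×1.590e-07) = 0.6715 Ω
Section 2: A = π(1.02/2 mm)² = π(5.1000e-04 m)² = 8.171e-07 m²
R₂ = (1.68×10^-8)(24.3)/(8.171e-07) = 0.4996 Ω
R = R₁ + R₂ = 1.171 Ω
V = IR = 11.8 × 1.171 = 13.8 V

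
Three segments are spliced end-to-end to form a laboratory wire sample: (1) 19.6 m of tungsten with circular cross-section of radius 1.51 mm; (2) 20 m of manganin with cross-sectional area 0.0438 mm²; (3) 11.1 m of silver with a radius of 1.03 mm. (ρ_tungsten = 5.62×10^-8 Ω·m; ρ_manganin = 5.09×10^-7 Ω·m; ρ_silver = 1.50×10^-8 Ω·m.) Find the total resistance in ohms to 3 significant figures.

Seg 1: A = πr² = π(1.5100e-03 m)² = 7.163e-06 m²
R_1 = (5.62×10^-8)(19.6)/(7.163e-06) = 0.1538 Ω
Seg 2: A = 0.0438 mm² = 4.380e-08 m²
R_2 = (5.09×10^-7)(20)/(4.380e-08) = 232.4 Ω
Seg 3: A = πr² = π(1.0300e-03 m)² = 3.333e-06 m²
R_3 = (1.50×10^-8)(11.1)/(3.333e-06) = 0.04996 Ω
R_total = R_1 + R_2 + R_3 = 233 Ω

233 Ω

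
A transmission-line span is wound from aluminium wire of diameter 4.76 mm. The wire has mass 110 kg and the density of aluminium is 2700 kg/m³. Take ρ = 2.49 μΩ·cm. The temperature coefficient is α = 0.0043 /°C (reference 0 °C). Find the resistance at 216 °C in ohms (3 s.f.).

ρ = 2.49 μΩ·cm = 2.49×10^-8 Ω·m
A = π(d/2)² = π(2.3800e-03 m)² = 1.7795e-05 m²
L = m/(density·A) = 110/(2700×1.7795e-05) = 2289 m
R = ρL/A = (2.49×10^-8)(2289)/(1.7795e-05) = 3.203 Ω
R(216 °C) = 3.203 × (1 + 0.0043×216) = 6.18 Ω

6.18 Ω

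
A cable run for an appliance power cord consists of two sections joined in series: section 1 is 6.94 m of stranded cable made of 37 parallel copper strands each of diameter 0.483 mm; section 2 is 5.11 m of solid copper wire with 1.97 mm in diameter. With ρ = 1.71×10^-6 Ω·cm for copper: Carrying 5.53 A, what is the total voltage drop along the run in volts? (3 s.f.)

0.255 V

ρ = 1.71×10^-6 Ω·cm = 1.71×10^-8 Ω·m
Section 1: A_strand = π(2.4150e-04)² = 1.832e-07 m²; R₁ = ρL/(N·A_s) = (1.71×10^-8)(6.94)/(37×1.832e-07) = 0.01751 Ω
Section 2: A = π(d/2)² = π(9.8500e-04 m)² = 3.048e-06 m²
R₂ = (1.71×10^-8)(5.11)/(3.048e-06) = 0.02867 Ω
R = R₁ + R₂ = 0.04617 Ω
V = IR = 5.53 × 0.04617 = 0.255 V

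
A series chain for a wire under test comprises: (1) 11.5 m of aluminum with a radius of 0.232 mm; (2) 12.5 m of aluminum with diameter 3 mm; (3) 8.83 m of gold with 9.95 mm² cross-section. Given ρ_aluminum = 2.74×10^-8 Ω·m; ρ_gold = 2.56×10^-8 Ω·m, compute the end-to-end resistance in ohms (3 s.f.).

Seg 1: A = πr² = π(2.3200e-04 m)² = 1.691e-07 m²
R_1 = (2.74×10^-8)(11.5)/(1.691e-07) = 1.863 Ω
Seg 2: A = π(d/2)² = π(1.5000e-03 m)² = 7.069e-06 m²
R_2 = (2.74×10^-8)(12.5)/(7.069e-06) = 0.04845 Ω
Seg 3: A = 9.95 mm² = 9.950e-06 m²
R_3 = (2.56×10^-8)(8.83)/(9.950e-06) = 0.02272 Ω
R_total = R_1 + R_2 + R_3 = 1.93 Ω

1.93 Ω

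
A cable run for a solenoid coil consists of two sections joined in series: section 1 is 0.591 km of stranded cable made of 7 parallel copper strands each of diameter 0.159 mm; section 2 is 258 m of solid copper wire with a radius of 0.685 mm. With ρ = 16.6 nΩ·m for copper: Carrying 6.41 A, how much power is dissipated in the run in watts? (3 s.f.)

3020 W

ρ = 16.6 nΩ·m = 1.66×10^-8 Ω·m
Section 1: A_strand = π(7.9500e-05)² = 1.986e-08 m²; R₁ = ρL/(N·A_s) = (1.66×10^-8)(591)/(7×1.986e-08) = 70.59 Ω
Section 2: A = πr² = π(6.8500e-04 m)² = 1.474e-06 m²
R₂ = (1.66×10^-8)(258)/(1.474e-06) = 2.905 Ω
R = R₁ + R₂ = 73.49 Ω
P = I²R = (6.41)² × 73.49 = 3020 W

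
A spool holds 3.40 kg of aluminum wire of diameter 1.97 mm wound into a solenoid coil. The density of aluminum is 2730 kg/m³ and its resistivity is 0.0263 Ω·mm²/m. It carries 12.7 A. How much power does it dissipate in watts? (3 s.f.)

569 W

ρ = 0.0263 Ω·mm²/m = 2.63×10^-8 Ω·m
A = π(d/2)² = π(9.8500e-04 m)² = 3.0481e-06 m²
L = m/(density·A) = 3.4/(2730×3.0481e-06) = 408.6 m
R = ρL/A = (2.63×10^-8)(408.6)/(3.0481e-06) = 3.526 Ω
P = I²R = (12.7)² × 3.526 = 569 W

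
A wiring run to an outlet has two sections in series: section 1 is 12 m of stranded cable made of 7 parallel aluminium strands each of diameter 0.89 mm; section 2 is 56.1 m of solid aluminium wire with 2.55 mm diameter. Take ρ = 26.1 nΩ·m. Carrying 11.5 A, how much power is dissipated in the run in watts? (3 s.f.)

47.4 W

ρ = 26.1 nΩ·m = 2.61×10^-8 Ω·m
Section 1: A_strand = π(4.4500e-04)² = 6.221e-07 m²; R₁ = ρL/(N·A_s) = (2.61×10^-8)(12)/(7×6.221e-07) = 0.07192 Ω
Section 2: A = π(d/2)² = π(1.2750e-03 m)² = 5.107e-06 m²
R₂ = (2.61×10^-8)(56.1)/(5.107e-06) = 0.2867 Ω
R = R₁ + R₂ = 0.3586 Ω
P = I²R = (11.5)² × 0.3586 = 47.4 W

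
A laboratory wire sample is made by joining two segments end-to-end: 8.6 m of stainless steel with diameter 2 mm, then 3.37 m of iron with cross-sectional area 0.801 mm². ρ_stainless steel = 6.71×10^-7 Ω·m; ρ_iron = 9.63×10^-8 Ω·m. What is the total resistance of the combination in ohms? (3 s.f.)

Segment 1: A = π(d/2)² = π(1.0000e-03 m)² = 3.142e-06 m²
R₁ = ρL/A = (6.71×10^-7)(8.6)/(3.142e-06) = 1.837 Ω
Segment 2: A = 0.801 mm² = 8.010e-07 m²
R₂ = (9.63×10^-8)(3.37)/(8.010e-07) = 0.4052 Ω
R = R₁ + R₂ = 2.24 Ω

2.24 Ω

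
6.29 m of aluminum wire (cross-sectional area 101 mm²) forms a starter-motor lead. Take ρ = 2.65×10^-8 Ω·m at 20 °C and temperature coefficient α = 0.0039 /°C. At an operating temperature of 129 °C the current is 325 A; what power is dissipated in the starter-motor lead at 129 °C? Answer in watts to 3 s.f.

248 W

A = 101 mm² = 1.010e-04 m²
R₍20₎ = ρL/A = (2.65×10^-8)(6.29)/(1.010e-04) = 0.00165 Ω
R₍129₎ = R₍20₎(1 + αΔT) = 0.00165 × (1 + 0.0039×109) = 0.002352 Ω
P = I²R = (325)² × 0.002352 = 248 W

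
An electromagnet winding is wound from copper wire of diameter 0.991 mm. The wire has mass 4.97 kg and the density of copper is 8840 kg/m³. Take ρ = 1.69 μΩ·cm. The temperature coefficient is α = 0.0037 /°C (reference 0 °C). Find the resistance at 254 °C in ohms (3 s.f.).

31.0 Ω

ρ = 1.69 μΩ·cm = 1.69×10^-8 Ω·m
A = π(d/2)² = π(4.9550e-04 m)² = 7.7132e-07 m²
L = m/(density·A) = 4.97/(8840×7.7132e-07) = 728.9 m
R = ρL/A = (1.69×10^-8)(728.9)/(7.7132e-07) = 15.97 Ω
R(254 °C) = 15.97 × (1 + 0.0037×254) = 31.0 Ω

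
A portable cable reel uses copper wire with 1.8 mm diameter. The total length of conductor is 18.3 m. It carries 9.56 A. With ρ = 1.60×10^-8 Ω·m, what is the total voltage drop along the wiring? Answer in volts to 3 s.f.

A = π(d/2)² = π(9.0000e-04 m)² = 2.545e-06 m²
R = ρL/A = (1.60×10^-8)(18.3)/(2.545e-06) = 0.1151 Ω
V = IR = 9.56 × 0.1151 = 1.10 V

1.10 V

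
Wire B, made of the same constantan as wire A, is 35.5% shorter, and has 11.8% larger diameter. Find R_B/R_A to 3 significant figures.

0.516

R ∝ L/d², so R_B/R_A = (1 − 35.5/100) × (1 + 11.8/100)⁻²
= 0.645 × 0.8001 = 0.516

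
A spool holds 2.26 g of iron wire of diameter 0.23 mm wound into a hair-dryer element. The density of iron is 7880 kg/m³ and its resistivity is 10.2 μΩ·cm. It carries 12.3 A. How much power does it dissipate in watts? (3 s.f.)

ρ = 10.2 μΩ·cm = 1.02×10^-7 Ω·m
A = π(d/2)² = π(1.1500e-04 m)² = 4.1548e-08 m²
L = m/(density·A) = 0.00226/(7880×4.1548e-08) = 6.903 m
R = ρL/A = (1.02×10^-7)(6.903)/(4.1548e-08) = 16.95 Ω
P = I²R = (12.3)² × 16.95 = 2560 W

2560 W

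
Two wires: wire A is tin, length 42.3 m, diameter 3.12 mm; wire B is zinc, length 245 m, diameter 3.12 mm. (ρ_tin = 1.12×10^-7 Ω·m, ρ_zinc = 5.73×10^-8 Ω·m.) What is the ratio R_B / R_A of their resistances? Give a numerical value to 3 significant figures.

2.96

R ∝ ρL/d², so R_B/R_A = (ρ_B/ρ_A) × (L_B/L_A)
= (5.73×10^-8/1.12×10^-7) × (245/42.3) = 2.96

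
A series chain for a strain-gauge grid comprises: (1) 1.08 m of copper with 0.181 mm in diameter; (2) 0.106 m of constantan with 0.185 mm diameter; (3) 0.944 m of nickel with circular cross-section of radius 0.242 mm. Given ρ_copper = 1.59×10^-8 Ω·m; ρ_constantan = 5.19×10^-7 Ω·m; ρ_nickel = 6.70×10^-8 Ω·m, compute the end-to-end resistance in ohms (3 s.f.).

Seg 1: A = π(d/2)² = π(9.0500e-05 m)² = 2.573e-08 m²
R_1 = (1.59×10^-8)(1.08)/(2.573e-08) = 0.6674 Ω
Seg 2: A = π(d/2)² = π(9.2500e-05 m)² = 2.688e-08 m²
R_2 = (5.19×10^-7)(0.106)/(2.688e-08) = 2.047 Ω
Seg 3: A = πr² = π(2.4200e-04 m)² = 1.840e-07 m²
R_3 = (6.70×10^-8)(0.944)/(1.840e-07) = 0.3438 Ω
R_total = R_1 + R_2 + R_3 = 3.06 Ω

3.06 Ω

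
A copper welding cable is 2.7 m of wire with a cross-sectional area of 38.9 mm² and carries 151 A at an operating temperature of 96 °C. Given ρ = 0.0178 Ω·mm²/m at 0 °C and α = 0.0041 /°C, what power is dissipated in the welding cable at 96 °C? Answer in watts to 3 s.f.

39.3 W

ρ = 0.0178 Ω·mm²/m = 1.78×10^-8 Ω·m
A = 38.9 mm² = 3.890e-05 m²
R₍0₎ = ρL/A = (1.78×10^-8)(2.7)/(3.890e-05) = 0.001235 Ω
R₍96₎ = R₍0₎(1 + αΔT) = 0.001235 × (1 + 0.0041×96) = 0.001722 Ω
P = I²R = (151)² × 0.001722 = 39.3 W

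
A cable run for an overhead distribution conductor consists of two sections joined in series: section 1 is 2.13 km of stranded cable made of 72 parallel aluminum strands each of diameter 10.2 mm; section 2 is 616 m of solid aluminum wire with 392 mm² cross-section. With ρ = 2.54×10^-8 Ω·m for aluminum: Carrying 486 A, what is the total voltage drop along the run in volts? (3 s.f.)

Section 1: A_strand = π(5.1000e-03)² = 8.171e-05 m²; R₁ = ρL/(N·A_s) = (2.54×10^-8)(2130)/(72×8.171e-05) = 0.009196 Ω
Section 2: A = 392 mm² = 3.920e-04 m²
R₂ = (2.54×10^-8)(616)/(3.920e-04) = 0.03991 Ω
R = R₁ + R₂ = 0.04911 Ω
V = IR = 486 × 0.04911 = 23.9 V

23.9 V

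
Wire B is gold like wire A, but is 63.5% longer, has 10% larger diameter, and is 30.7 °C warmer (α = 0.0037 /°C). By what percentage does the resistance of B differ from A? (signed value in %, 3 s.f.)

R ∝ ρL/d² with ρ ∝ (1+αΔT), so R_B/R_A = (1 + 63.5/100) × (1 + 10/100)⁻² × (1 + 0.0037×30.7)
= 1.635 × 0.8265 × 1.114 = 1.505
(R_B − R_A)/R_A = 1.505 − 1 = 50.5%

50.5%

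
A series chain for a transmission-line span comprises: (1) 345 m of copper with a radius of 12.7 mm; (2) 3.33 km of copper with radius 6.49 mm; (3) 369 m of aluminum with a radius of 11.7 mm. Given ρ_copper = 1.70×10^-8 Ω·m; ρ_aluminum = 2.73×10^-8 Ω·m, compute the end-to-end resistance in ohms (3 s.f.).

Seg 1: A = πr² = π(1.2700e-02 m)² = 5.067e-04 m²
R_1 = (1.70×10^-8)(345)/(5.067e-04) = 0.01157 Ω
Seg 2: A = πr² = π(6.4900e-03 m)² = 1.323e-04 m²
R_2 = (1.70×10^-8)(3330)/(1.323e-04) = 0.4278 Ω
Seg 3: A = πr² = π(1.1700e-02 m)² = 4.301e-04 m²
R_3 = (2.73×10^-8)(369)/(4.301e-04) = 0.02342 Ω
R_total = R_1 + R_2 + R_3 = 0.463 Ω

0.463 Ω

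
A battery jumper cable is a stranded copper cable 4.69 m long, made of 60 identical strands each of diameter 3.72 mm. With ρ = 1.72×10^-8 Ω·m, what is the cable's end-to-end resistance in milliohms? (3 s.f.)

A_strand = π(1.8600e-03 m)² = 1.087e-05 m²
R_strand = ρL/A = (1.72×10^-8)(4.69)/(1.087e-05) = 0.007422 Ω
R_total = R_strand/N = 0.007422/60 = 0.124 mΩ

0.124 mΩ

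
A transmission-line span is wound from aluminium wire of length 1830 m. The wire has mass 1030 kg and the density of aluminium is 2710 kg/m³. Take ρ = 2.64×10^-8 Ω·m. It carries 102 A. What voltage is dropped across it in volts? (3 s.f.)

23.7 V

A = m/(density·L) = 1030/(2710×1830) = 2.0769e-04 m²
R = ρL/A = (2.64×10^-8)(1830)/(2.0769e-04) = 0.2326 Ω
V = IR = 102 × 0.2326 = 23.7 V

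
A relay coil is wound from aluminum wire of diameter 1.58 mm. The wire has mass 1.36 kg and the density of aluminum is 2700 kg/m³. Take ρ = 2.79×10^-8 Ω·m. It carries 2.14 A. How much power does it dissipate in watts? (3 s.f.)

16.7 W

A = π(d/2)² = π(7.9000e-04 m)² = 1.9607e-06 m²
L = m/(density·A) = 1.36/(2700×1.9607e-06) = 256.9 m
R = ρL/A = (2.79×10^-8)(256.9)/(1.9607e-06) = 3.656 Ω
P = I²R = (2.14)² × 3.656 = 16.7 W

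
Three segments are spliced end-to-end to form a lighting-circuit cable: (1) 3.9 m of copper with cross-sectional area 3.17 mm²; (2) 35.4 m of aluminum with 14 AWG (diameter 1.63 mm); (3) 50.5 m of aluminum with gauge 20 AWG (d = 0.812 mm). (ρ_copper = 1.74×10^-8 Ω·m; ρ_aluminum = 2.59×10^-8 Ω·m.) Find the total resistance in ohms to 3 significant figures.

2.99 Ω

Seg 1: A = 3.17 mm² = 3.170e-06 m²
R_1 = (1.74×10^-8)(3.9)/(3.170e-06) = 0.02141 Ω
Seg 2: A = π(1.63/2 mm)² = π(8.1500e-04 m)² = 2.087e-06 m²
R_2 = (2.59×10^-8)(35.4)/(2.087e-06) = 0.4394 Ω
Seg 3: A = π(0.812/2 mm)² = π(4.0600e-04 m)² = 5.178e-07 m²
R_3 = (2.59×10^-8)(50.5)/(5.178e-07) = 2.526 Ω
R_total = R_1 + R_2 + R_3 = 2.99 Ω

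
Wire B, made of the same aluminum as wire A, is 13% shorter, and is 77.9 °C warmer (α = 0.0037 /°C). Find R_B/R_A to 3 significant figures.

R ∝ ρL/d² with ρ ∝ (1+αΔT), so R_B/R_A = (1 − 13/100) × (1 + 0.0037×77.9)
= 0.87 × 1.288 = 1.12

1.12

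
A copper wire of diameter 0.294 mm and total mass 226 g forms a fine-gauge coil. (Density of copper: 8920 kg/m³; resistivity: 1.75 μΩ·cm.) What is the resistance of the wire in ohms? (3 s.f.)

96.2 Ω

ρ = 1.75 μΩ·cm = 1.75×10^-8 Ω·m
A = π(d/2)² = π(1.4700e-04 m)² = 6.7887e-08 m²
L = m/(density·A) = 0.226/(8920×6.7887e-08) = 373.2 m
R = ρL/A = (1.75×10^-8)(373.2)/(6.7887e-08) = 96.2 Ω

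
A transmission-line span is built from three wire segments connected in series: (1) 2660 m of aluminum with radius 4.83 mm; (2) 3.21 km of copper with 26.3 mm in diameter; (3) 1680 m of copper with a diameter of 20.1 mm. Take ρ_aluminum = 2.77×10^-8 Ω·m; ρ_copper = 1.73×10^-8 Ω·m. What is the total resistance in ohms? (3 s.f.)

Seg 1: A = πr² = π(4.8300e-03 m)² = 7.329e-05 m²
R_1 = (2.77×10^-8)(2660)/(7.329e-05) = 1.005 Ω
Seg 2: A = π(d/2)² = π(1.3150e-02 m)² = 5.433e-04 m²
R_2 = (1.73×10^-8)(3210)/(5.433e-04) = 0.1022 Ω
Seg 3: A = π(d/2)² = π(1.0050e-02 m)² = 3.173e-04 m²
R_3 = (1.73×10^-8)(1680)/(3.173e-04) = 0.0916 Ω
R_total = R_1 + R_2 + R_3 = 1.20 Ω

1.20 Ω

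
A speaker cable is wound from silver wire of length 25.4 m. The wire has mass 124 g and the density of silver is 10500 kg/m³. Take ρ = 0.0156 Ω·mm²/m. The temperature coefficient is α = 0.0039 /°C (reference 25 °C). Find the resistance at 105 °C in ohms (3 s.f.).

1.12 Ω

ρ = 0.0156 Ω·mm²/m = 1.56×10^-8 Ω·m
A = m/(density·L) = 0.124/(10500×25.4) = 4.6494e-07 m²
R = ρL/A = (1.56×10^-8)(25.4)/(4.6494e-07) = 0.8522 Ω
R(105 °C) = 0.8522 × (1 + 0.0039×80) = 1.12 Ω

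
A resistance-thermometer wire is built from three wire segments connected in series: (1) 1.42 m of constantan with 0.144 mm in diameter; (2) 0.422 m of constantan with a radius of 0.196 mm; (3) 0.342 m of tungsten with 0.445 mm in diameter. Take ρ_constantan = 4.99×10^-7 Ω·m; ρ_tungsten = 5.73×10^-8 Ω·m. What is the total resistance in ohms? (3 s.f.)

45.4 Ω

Seg 1: A = π(d/2)² = π(7.2000e-05 m)² = 1.629e-08 m²
R_1 = (4.99×10^-7)(1.42)/(1.629e-08) = 43.51 Ω
Seg 2: A = πr² = π(1.9600e-04 m)² = 1.207e-07 m²
R_2 = (4.99×10^-7)(0.422)/(1.207e-07) = 1.745 Ω
Seg 3: A = π(d/2)² = π(2.2250e-04 m)² = 1.555e-07 m²
R_3 = (5.73×10^-8)(0.342)/(1.555e-07) = 0.126 Ω
R_total = R_1 + R_2 + R_3 = 45.4 Ω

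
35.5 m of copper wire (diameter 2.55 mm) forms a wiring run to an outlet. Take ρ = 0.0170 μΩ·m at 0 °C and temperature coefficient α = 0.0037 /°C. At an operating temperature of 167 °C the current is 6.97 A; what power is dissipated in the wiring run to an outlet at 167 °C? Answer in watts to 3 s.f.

ρ = 0.0170 μΩ·m = 1.70×10^-8 Ω·m
A = π(d/2)² = π(1.2750e-03 m)² = 5.107e-06 m²
R₍0₎ = ρL/A = (1.70×10^-8)(35.5)/(5.107e-06) = 0.1182 Ω
R₍167₎ = R₍0₎(1 + αΔT) = 0.1182 × (1 + 0.0037×167) = 0.1912 Ω
P = I²R = (6.97)² × 0.1912 = 9.29 W

9.29 W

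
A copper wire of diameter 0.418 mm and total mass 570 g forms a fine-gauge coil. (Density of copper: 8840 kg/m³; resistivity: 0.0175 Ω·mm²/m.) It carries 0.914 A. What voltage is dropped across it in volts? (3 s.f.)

ρ = 0.0175 Ω·mm²/m = 1.75×10^-8 Ω·m
A = π(d/2)² = π(2.0900e-04 m)² = 1.3723e-07 m²
L = m/(density·A) = 0.57/(8840×1.3723e-07) = 469.9 m
R = ρL/A = (1.75×10^-8)(469.9)/(1.3723e-07) = 59.92 Ω
V = IR = 0.914 × 59.92 = 54.8 V

54.8 V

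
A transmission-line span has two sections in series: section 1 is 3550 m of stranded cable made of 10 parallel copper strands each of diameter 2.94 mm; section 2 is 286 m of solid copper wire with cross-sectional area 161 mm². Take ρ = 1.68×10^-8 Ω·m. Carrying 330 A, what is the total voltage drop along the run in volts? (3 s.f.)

300 V

Section 1: A_strand = π(1.4700e-03)² = 6.789e-06 m²; R₁ = ρL/(N·A_s) = (1.68×10^-8)(3550)/(10×6.789e-06) = 0.8785 Ω
Section 2: A = 161 mm² = 1.610e-04 m²
R₂ = (1.68×10^-8)(286)/(1.610e-04) = 0.02984 Ω
R = R₁ + R₂ = 0.9084 Ω
V = IR = 330 × 0.9084 = 300 V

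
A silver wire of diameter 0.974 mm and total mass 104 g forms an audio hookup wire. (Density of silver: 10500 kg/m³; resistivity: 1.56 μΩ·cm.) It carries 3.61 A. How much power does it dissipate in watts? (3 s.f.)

3.63 W

ρ = 1.56 μΩ·cm = 1.56×10^-8 Ω·m
A = π(d/2)² = π(4.8700e-04 m)² = 7.4509e-07 m²
L = m/(density·A) = 0.104/(10500×7.4509e-07) = 13.29 m
R = ρL/A = (1.56×10^-8)(13.29)/(7.4509e-07) = 0.2783 Ω
P = I²R = (3.61)² × 0.2783 = 3.63 W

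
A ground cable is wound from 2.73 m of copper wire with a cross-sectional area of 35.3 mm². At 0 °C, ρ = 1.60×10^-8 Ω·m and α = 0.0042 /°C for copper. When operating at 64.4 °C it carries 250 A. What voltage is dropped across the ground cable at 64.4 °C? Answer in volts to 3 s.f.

A = 35.3 mm² = 3.530e-05 m²
R₍0₎ = ρL/A = (1.60×10^-8)(2.73)/(3.530e-05) = 0.001237 Ω
R₍64.4₎ = R₍0₎(1 + αΔT) = 0.001237 × (1 + 0.0042×64.4) = 0.001572 Ω
V = IR = 250 × 0.001572 = 0.393 V

0.393 V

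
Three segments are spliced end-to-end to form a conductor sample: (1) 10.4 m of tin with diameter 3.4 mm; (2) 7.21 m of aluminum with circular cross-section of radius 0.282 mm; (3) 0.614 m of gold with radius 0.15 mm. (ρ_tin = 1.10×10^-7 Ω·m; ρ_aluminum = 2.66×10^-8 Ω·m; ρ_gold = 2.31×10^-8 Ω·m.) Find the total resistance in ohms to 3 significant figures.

1.09 Ω

Seg 1: A = π(d/2)² = π(1.7000e-03 m)² = 9.079e-06 m²
R_1 = (1.10×10^-7)(10.4)/(9.079e-06) = 0.126 Ω
Seg 2: A = πr² = π(2.8200e-04 m)² = 2.498e-07 m²
R_2 = (2.66×10^-8)(7.21)/(2.498e-07) = 0.7677 Ω
Seg 3: A = πr² = π(1.5000e-04 m)² = 7.069e-08 m²
R_3 = (2.31×10^-8)(0.614)/(7.069e-08) = 0.2007 Ω
R_total = R_1 + R_2 + R_3 = 1.09 Ω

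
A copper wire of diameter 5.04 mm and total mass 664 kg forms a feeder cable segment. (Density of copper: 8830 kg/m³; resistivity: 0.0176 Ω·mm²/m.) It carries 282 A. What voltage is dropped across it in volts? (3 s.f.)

938 V

ρ = 0.0176 Ω·mm²/m = 1.76×10^-8 Ω·m
A = π(d/2)² = π(2.5200e-03 m)² = 1.9950e-05 m²
L = m/(density·A) = 664/(8830×1.9950e-05) = 3769 m
R = ρL/A = (1.76×10^-8)(3769)/(1.9950e-05) = 3.325 Ω
V = IR = 282 × 3.325 = 938 V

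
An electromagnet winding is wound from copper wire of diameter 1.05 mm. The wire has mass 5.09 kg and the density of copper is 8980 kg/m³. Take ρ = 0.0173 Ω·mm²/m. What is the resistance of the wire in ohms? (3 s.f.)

13.1 Ω

ρ = 0.0173 Ω·mm²/m = 1.73×10^-8 Ω·m
A = π(d/2)² = π(5.2500e-04 m)² = 8.6590e-07 m²
L = m/(density·A) = 5.09/(8980×8.6590e-07) = 654.6 m
R = ρL/A = (1.73×10^-8)(654.6)/(8.6590e-07) = 13.1 Ω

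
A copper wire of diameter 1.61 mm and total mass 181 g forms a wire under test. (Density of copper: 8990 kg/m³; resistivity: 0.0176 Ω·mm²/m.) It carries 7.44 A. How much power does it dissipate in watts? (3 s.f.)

ρ = 0.0176 Ω·mm²/m = 1.76×10^-8 Ω·m
A = π(d/2)² = π(8.0500e-04 m)² = 2.0358e-06 m²
L = m/(density·A) = 0.181/(8990×2.0358e-06) = 9.89 m
R = ρL/A = (1.76×10^-8)(9.89)/(2.0358e-06) = 0.0855 Ω
P = I²R = (7.44)² × 0.0855 = 4.73 W

4.73 W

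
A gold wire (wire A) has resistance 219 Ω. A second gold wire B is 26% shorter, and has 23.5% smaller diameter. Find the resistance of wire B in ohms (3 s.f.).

R ∝ L/d², so R_B/R_A = (1 − 26/100) × (1 − 23.5/100)⁻²
= 0.74 × 1.709 = 1.264
R_B = 1.264 × 219 = 277 Ω

277 Ω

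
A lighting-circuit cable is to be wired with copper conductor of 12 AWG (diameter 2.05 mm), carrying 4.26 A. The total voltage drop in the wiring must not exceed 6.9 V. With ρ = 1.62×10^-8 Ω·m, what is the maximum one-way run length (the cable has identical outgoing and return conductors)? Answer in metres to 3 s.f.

A = π(2.05/2 mm)² = π(1.0250e-03 m)² = 3.301e-06 m²
L_max = V_max·A/(2·ρI) = (6.9)(3.301e-06)/(2×1.62×10^-8×4.26) = 165 m

165 m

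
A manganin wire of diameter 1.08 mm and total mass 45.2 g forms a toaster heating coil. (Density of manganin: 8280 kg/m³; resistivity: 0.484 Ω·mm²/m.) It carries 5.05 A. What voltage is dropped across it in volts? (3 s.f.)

ρ = 0.484 Ω·mm²/m = 4.84×10^-7 Ω·m
A = π(d/2)² = π(5.4000e-04 m)² = 9.1609e-07 m²
L = m/(density·A) = 0.0452/(8280×9.1609e-07) = 5.959 m
R = ρL/A = (4.84×10^-7)(5.959)/(9.1609e-07) = 3.148 Ω
V = IR = 5.05 × 3.148 = 15.9 V

15.9 V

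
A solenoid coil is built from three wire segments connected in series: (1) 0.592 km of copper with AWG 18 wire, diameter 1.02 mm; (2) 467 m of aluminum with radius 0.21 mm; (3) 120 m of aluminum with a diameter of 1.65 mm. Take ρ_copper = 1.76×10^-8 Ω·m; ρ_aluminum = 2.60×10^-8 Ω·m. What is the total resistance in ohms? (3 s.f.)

102 Ω

Seg 1: A = π(1.02/2 mm)² = π(5.1000e-04 m)² = 8.171e-07 m²
R_1 = (1.76×10^-8)(592)/(8.171e-07) = 12.75 Ω
Seg 2: A = πr² = π(2.1000e-04 m)² = 1.385e-07 m²
R_2 = (2.60×10^-8)(467)/(1.385e-07) = 87.64 Ω
Seg 3: A = π(d/2)² = π(8.2500e-04 m)² = 2.138e-06 m²
R_3 = (2.60×10^-8)(120)/(2.138e-06) = 1.459 Ω
R_total = R_1 + R_2 + R_3 = 102 Ω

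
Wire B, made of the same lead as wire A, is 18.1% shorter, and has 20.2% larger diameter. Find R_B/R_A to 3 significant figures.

R ∝ L/d², so R_B/R_A = (1 − 18.1/100) × (1 + 20.2/100)⁻²
= 0.819 × 0.6921 = 0.567

0.567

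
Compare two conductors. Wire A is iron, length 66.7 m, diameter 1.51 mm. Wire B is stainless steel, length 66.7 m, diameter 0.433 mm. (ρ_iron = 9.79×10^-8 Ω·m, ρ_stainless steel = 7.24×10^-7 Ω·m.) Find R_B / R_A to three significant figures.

R ∝ ρL/d², so R_B/R_A = (ρ_B/ρ_A) × (d_A/d_B)²
= (7.24×10^-7/9.79×10^-8) × (1.51/0.433)² = 89.9

89.9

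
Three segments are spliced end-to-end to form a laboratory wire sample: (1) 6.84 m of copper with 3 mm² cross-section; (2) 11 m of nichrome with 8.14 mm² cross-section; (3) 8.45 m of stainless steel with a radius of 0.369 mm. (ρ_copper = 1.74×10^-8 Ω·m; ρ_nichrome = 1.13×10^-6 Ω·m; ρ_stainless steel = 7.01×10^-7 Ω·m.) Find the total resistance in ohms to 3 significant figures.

Seg 1: A = 3 mm² = 3.000e-06 m²
R_1 = (1.74×10^-8)(6.84)/(3.000e-06) = 0.03967 Ω
Seg 2: A = 8.14 mm² = 8.140e-06 m²
R_2 = (1.13×10^-6)(11)/(8.140e-06) = 1.527 Ω
Seg 3: A = πr² = π(3.6900e-04 m)² = 4.278e-07 m²
R_3 = (7.01×10^-7)(8.45)/(4.278e-07) = 13.85 Ω
R_total = R_1 + R_2 + R_3 = 15.4 Ω

15.4 Ω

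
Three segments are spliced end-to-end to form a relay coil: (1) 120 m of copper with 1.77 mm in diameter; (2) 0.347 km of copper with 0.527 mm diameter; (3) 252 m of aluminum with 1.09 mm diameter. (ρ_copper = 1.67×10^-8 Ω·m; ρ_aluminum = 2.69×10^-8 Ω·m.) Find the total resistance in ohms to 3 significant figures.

Seg 1: A = π(d/2)² = π(8.8500e-04 m)² = 2.461e-06 m²
R_1 = (1.67×10^-8)(120)/(2.461e-06) = 0.8144 Ω
Seg 2: A = π(d/2)² = π(2.6350e-04 m)² = 2.181e-07 m²
R_2 = (1.67×10^-8)(347)/(2.181e-07) = 26.57 Ω
Seg 3: A = π(d/2)² = π(5.4500e-04 m)² = 9.331e-07 m²
R_3 = (2.69×10^-8)(252)/(9.331e-07) = 7.265 Ω
R_total = R_1 + R_2 + R_3 = 34.6 Ω

34.6 Ω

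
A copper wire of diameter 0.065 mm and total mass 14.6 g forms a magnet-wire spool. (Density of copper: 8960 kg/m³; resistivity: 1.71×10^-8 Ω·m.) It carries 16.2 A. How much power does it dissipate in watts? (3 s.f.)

A = π(d/2)² = π(3.2500e-05 m)² = 3.3183e-09 m²
L = m/(density·A) = 0.0146/(8960×3.3183e-09) = 491.1 m
R = ρL/A = (1.71×10^-8)(491.1)/(3.3183e-09) = 2531 Ω
P = I²R = (16.2)² × 2531 = 6.64×10^5 W

6.64×10^5 W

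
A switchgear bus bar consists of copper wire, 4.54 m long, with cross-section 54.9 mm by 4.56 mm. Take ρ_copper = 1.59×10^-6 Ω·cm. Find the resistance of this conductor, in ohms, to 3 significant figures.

ρ = 1.59×10^-6 Ω·cm = 1.59×10^-8 Ω·m
A = 54.9 × 4.56 mm² = 250 mm² = 2.503e-04 m²
R = ρL/A = (1.59×10^-8)(4.54 m)/(2.503e-04 m²) = 2.88×10^-4 Ω

2.88×10^-4 Ω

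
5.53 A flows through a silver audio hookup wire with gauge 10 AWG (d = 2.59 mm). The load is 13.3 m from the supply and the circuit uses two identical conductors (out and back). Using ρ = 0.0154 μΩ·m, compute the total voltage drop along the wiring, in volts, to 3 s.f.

ρ = 0.0154 μΩ·m = 1.54×10^-8 Ω·m
A = π(2.59/2 mm)² = π(1.2950e-03 m)² = 5.269e-06 m²
Total conductor length (both ways) L = 2 × 13.3 = 26.6 m
R = ρL/A = (1.54×10^-8)(26.6)/(5.269e-06) = 0.07775 Ω
V = IR = 5.53 × 0.07775 = 0.430 V

0.430 V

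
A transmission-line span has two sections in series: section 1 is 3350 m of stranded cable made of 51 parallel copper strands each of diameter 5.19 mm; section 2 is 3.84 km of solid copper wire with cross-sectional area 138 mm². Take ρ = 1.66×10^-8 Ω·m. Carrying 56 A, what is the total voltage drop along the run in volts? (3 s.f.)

28.8 V

Section 1: A_strand = π(2.5950e-03)² = 2.116e-05 m²; R₁ = ρL/(N·A_s) = (1.66×10^-8)(3350)/(51×2.116e-05) = 0.05154 Ω
Section 2: A = 138 mm² = 1.380e-04 m²
R₂ = (1.66×10^-8)(3840)/(1.380e-04) = 0.4619 Ω
R = R₁ + R₂ = 0.5135 Ω
V = IR = 56 × 0.5135 = 28.8 V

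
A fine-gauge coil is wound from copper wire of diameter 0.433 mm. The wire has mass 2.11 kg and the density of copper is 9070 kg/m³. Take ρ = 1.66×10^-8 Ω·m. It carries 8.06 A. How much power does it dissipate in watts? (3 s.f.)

11600 W

A = π(d/2)² = π(2.1650e-04 m)² = 1.4725e-07 m²
L = m/(density·A) = 2.11/(9070×1.4725e-07) = 1580 m
R = ρL/A = (1.66×10^-8)(1580)/(1.4725e-07) = 178.1 Ω
P = I²R = (8.06)² × 178.1 = 11600 W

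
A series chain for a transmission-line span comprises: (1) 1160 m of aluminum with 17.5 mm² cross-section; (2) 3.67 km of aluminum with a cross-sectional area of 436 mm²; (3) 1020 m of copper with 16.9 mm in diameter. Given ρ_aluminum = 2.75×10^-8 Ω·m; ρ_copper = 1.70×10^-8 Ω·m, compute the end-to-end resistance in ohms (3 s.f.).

2.13 Ω

Seg 1: A = 17.5 mm² = 1.750e-05 m²
R_1 = (2.75×10^-8)(1160)/(1.750e-05) = 1.823 Ω
Seg 2: A = 436 mm² = 4.360e-04 m²
R_2 = (2.75×10^-8)(3670)/(4.360e-04) = 0.2315 Ω
Seg 3: A = π(d/2)² = π(8.4500e-03 m)² = 2.243e-04 m²
R_3 = (1.70×10^-8)(1020)/(2.243e-04) = 0.0773 Ω
R_total = R_1 + R_2 + R_3 = 2.13 Ω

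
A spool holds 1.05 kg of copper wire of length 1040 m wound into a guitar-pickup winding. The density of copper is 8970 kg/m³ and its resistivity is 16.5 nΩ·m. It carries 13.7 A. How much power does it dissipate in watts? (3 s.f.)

28600 W

ρ = 16.5 nΩ·m = 1.65×10^-8 Ω·m
A = m/(density·L) = 1.05/(8970×1040) = 1.1255e-07 m²
R = ρL/A = (1.65×10^-8)(1040)/(1.1255e-07) = 152.5 Ω
P = I²R = (13.7)² × 152.5 = 28600 W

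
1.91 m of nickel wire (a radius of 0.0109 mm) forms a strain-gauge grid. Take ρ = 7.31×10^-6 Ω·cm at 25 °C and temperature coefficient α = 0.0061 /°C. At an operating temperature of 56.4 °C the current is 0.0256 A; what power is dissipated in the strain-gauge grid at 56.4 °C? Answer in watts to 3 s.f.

ρ = 7.31×10^-6 Ω·cm = 7.31×10^-8 Ω·m
A = πr² = π(1.0900e-05 m)² = 3.733e-10 m²
R₍25₎ = ρL/A = (7.31×10^-8)(1.91)/(3.733e-10) = 374.1 Ω
R₍56.4₎ = R₍25₎(1 + αΔT) = 374.1 × (1 + 0.0061×31.4) = 445.7 Ω
P = I²R = (0.0256)² × 445.7 = 0.292 W

0.292 W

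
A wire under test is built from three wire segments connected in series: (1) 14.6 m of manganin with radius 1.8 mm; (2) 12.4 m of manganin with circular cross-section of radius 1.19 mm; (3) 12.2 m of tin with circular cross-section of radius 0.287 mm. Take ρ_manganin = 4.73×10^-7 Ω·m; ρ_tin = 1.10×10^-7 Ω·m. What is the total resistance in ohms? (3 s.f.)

Seg 1: A = πr² = π(1.8000e-03 m)² = 1.018e-05 m²
R_1 = (4.73×10^-7)(14.6)/(1.018e-05) = 0.6785 Ω
Seg 2: A = πr² = π(1.1900e-03 m)² = 4.449e-06 m²
R_2 = (4.73×10^-7)(12.4)/(4.449e-06) = 1.318 Ω
Seg 3: A = πr² = π(2.8700e-04 m)² = 2.588e-07 m²
R_3 = (1.10×10^-7)(12.2)/(2.588e-07) = 5.186 Ω
R_total = R_1 + R_2 + R_3 = 7.18 Ω

7.18 Ω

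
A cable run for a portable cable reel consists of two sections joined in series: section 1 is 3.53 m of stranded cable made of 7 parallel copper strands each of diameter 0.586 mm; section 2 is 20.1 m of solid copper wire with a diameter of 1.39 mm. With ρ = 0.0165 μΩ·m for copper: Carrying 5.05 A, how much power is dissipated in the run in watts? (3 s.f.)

ρ = 0.0165 μΩ·m = 1.65×10^-8 Ω·m
Section 1: A_strand = π(2.9300e-04)² = 2.697e-07 m²; R₁ = ρL/(N·A_s) = (1.65×10^-8)(3.53)/(7×2.697e-07) = 0.03085 Ω
Section 2: A = π(d/2)² = π(6.9500e-04 m)² = 1.517e-06 m²
R₂ = (1.65×10^-8)(20.1)/(1.517e-06) = 0.2186 Ω
R = R₁ + R₂ = 0.2494 Ω
P = I²R = (5.05)² × 0.2494 = 6.36 W

6.36 W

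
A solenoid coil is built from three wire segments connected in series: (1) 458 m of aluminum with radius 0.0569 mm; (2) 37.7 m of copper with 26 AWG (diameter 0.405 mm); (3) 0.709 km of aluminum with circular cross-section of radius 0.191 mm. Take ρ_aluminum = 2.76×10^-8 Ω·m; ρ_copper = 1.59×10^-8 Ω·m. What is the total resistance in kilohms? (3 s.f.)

1.42 kΩ

Seg 1: A = πr² = π(5.6900e-05 m)² = 1.017e-08 m²
R_1 = (2.76×10^-8)(458)/(1.017e-08) = 1243 Ω
Seg 2: A = π(0.405/2 mm)² = π(2.0250e-04 m)² = 1.288e-07 m²
R_2 = (1.59×10^-8)(37.7)/(1.288e-07) = 4.653 Ω
Seg 3: A = πr² = π(1.9100e-04 m)² = 1.146e-07 m²
R_3 = (2.76×10^-8)(709)/(1.146e-07) = 170.7 Ω
R_total = R_1 + R_2 + R_3 = 1.42 kΩ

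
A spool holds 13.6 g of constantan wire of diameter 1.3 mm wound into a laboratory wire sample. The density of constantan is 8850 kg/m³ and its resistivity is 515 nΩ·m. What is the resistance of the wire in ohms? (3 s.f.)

ρ = 515 nΩ·m = 5.15×10^-7 Ω·m
A = π(d/2)² = π(6.5000e-04 m)² = 1.3273e-06 m²
L = m/(density·A) = 0.0136/(8850×1.3273e-06) = 1.158 m
R = ρL/A = (5.15×10^-7)(1.158)/(1.3273e-06) = 0.449 Ω

0.449 Ω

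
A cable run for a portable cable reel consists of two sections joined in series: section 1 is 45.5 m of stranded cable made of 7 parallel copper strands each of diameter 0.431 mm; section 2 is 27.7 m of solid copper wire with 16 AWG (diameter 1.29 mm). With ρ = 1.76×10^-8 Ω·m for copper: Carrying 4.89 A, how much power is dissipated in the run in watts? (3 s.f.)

Section 1: A_strand = π(2.1550e-04)² = 1.459e-07 m²; R₁ = ρL/(N·A_s) = (1.76×10^-8)(45.5)/(7×1.459e-07) = 0.7841 Ω
Section 2: A = π(1.29/2 mm)² = π(6.4500e-04 m)² = 1.307e-06 m²
R₂ = (1.76×10^-8)(27.7)/(1.307e-06) = 0.373 Ω
R = R₁ + R₂ = 1.157 Ω
P = I²R = (4.89)² × 1.157 = 27.7 W

27.7 W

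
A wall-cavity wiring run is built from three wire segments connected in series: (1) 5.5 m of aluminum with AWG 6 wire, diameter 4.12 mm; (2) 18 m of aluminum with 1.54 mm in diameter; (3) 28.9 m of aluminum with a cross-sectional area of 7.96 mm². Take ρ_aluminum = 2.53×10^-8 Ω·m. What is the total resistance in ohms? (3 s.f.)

0.347 Ω

Seg 1: A = π(4.12/2 mm)² = π(2.0600e-03 m)² = 1.333e-05 m²
R_1 = (2.53×10^-8)(5.5)/(1.333e-05) = 0.01044 Ω
Seg 2: A = π(d/2)² = π(7.7000e-04 m)² = 1.863e-06 m²
R_2 = (2.53×10^-8)(18)/(1.863e-06) = 0.2445 Ω
Seg 3: A = 7.96 mm² = 7.960e-06 m²
R_3 = (2.53×10^-8)(28.9)/(7.960e-06) = 0.09186 Ω
R_total = R_1 + R_2 + R_3 = 0.347 Ω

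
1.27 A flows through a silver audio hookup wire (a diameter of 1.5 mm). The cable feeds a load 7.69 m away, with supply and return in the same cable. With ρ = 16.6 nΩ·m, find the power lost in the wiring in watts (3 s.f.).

ρ = 16.6 nΩ·m = 1.66×10^-8 Ω·m
A = π(d/2)² = π(7.5000e-04 m)² = 1.767e-06 m²
Total conductor length (both ways) L = 2 × 7.69 = 15.38 m
R = ρL/A = (1.66×10^-8)(15.38)/(1.767e-06) = 0.1445 Ω
P = I²R = (1.27)² × 0.1445 = 0.233 W

0.233 W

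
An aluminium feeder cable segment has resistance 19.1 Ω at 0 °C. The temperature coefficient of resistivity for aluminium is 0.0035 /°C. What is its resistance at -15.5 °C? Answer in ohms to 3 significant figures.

18.1 Ω

ΔT = -15.5 − 0 = -15.5 °C
R = R₀(1 + αΔT) = 19.1 × (1 + 0.0035×-15.5) = 19.1 × 0.9457 = 18.1 Ω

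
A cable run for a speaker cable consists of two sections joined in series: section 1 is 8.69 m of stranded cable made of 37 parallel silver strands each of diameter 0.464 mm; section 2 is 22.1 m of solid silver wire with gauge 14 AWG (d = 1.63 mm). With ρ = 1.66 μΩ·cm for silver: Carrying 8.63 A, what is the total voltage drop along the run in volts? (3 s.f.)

1.72 V

ρ = 1.66 μΩ·cm = 1.66×10^-8 Ω·m
Section 1: A_strand = π(2.3200e-04)² = 1.691e-07 m²; R₁ = ρL/(N·A_s) = (1.66×10^-8)(8.69)/(37×1.691e-07) = 0.02306 Ω
Section 2: A = π(1.63/2 mm)² = π(8.1500e-04 m)² = 2.087e-06 m²
R₂ = (1.66×10^-8)(22.1)/(2.087e-06) = 0.1758 Ω
R = R₁ + R₂ = 0.1989 Ω
V = IR = 8.63 × 0.1989 = 1.72 V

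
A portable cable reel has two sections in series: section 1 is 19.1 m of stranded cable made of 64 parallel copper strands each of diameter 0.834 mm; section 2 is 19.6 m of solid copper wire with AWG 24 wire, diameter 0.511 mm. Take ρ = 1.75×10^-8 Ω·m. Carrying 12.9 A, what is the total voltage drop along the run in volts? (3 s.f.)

21.7 V

Section 1: A_strand = π(4.1700e-04)² = 5.463e-07 m²; R₁ = ρL/(N·A_s) = (1.75×10^-8)(19.1)/(64×5.463e-07) = 0.00956 Ω
Section 2: A = π(0.511/2 mm)² = π(2.5550e-04 m)² = 2.051e-07 m²
R₂ = (1.75×10^-8)(19.6)/(2.051e-07) = 1.672 Ω
R = R₁ + R₂ = 1.682 Ω
V = IR = 12.9 × 1.682 = 21.7 V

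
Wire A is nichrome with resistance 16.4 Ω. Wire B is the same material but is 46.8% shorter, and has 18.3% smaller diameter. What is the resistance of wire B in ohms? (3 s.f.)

13.1 Ω

R ∝ L/d², so R_B/R_A = (1 − 46.8/100) × (1 − 18.3/100)⁻²
= 0.532 × 1.498 = 0.797
R_B = 0.797 × 16.4 = 13.1 Ω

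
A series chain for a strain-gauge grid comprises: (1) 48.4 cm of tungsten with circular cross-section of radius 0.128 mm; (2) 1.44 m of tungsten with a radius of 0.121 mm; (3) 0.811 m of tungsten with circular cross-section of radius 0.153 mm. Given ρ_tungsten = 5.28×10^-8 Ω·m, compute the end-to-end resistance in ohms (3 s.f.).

Seg 1: A = πr² = π(1.2800e-04 m)² = 5.147e-08 m²
R_1 = (5.28×10^-8)(0.484)/(5.147e-08) = 0.4965 Ω
Seg 2: A = πr² = π(1.2100e-04 m)² = 4.600e-08 m²
R_2 = (5.28×10^-8)(1.44)/(4.600e-08) = 1.653 Ω
Seg 3: A = πr² = π(1.5300e-04 m)² = 7.354e-08 m²
R_3 = (5.28×10^-8)(0.811)/(7.354e-08) = 0.5823 Ω
R_total = R_1 + R_2 + R_3 = 2.73 Ω

2.73 Ω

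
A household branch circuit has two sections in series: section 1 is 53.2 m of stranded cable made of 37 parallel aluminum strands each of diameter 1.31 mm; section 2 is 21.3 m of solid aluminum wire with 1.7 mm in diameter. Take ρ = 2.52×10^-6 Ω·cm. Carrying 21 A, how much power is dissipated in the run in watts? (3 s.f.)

ρ = 2.52×10^-6 Ω·cm = 2.52×10^-8 Ω·m
Section 1: A_strand = π(6.5500e-04)² = 1.348e-06 m²; R₁ = ρL/(N·A_s) = (2.52×10^-8)(53.2)/(37×1.348e-06) = 0.02688 Ω
Section 2: A = π(d/2)² = π(8.5000e-04 m)² = 2.270e-06 m²
R₂ = (2.52×10^-8)(21.3)/(2.270e-06) = 0.2365 Ω
R = R₁ + R₂ = 0.2634 Ω
P = I²R = (21)² × 0.2634 = 116 W

116 W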